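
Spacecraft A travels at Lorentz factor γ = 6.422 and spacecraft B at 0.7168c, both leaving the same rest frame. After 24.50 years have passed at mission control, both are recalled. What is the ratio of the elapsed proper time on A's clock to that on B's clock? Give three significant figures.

τ_A/τ_B = 0.223

A: γ = 6.422. B: γ = 1/√(1 − 0.7168²) = 1/√0.4862 = 1.434.
τ_A/τ_B = γ_B/γ_A = 1.434/6.422 = 0.2233, so τ_A/τ_B = 0.2233.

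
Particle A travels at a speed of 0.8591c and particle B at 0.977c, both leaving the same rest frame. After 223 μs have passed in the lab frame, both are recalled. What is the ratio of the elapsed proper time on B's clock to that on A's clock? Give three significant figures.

A: γ = 1/√(1 − 0.8591²) = 1/√0.2619 = 1.954. B: γ = 1/√(1 − 0.977²) = 1/√0.04547 = 4.690.
τ_A/τ_B = γ_B/γ_A = 4.690/1.954 = 2.400, so τ_B/τ_A = 0.4166.

τ_B/τ_A = 0.417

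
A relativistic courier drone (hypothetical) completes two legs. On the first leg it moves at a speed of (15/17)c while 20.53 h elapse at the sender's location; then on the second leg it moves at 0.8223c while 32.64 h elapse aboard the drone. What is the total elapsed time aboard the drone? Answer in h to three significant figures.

τ = 42.3 h

Leg 1: γ = 1/√(1 − (15/17)²) = 17/8 = 2.125; τ_1 = 20.53/2.125 = 9.661 h.
Leg 2: 32.64 h is already measured aboard the drone.
Total: 9.661 + 32.64 h.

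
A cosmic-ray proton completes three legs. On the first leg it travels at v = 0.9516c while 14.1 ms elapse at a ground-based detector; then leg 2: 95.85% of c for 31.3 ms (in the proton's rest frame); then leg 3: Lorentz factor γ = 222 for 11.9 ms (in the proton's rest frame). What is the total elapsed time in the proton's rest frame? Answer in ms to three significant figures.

τ = 47.5 ms

Leg 1: γ = 1/√(1 − 0.9516²) = 1/√0.09446 = 3.254; τ_1 = 14.1/3.254 = 4.333 ms.
Leg 2: 31.3 ms is already measured in the proton's rest frame.
Leg 3: 11.9 ms is already measured in the proton's rest frame.
Total: 4.333 + 31.30 + 11.90 ms.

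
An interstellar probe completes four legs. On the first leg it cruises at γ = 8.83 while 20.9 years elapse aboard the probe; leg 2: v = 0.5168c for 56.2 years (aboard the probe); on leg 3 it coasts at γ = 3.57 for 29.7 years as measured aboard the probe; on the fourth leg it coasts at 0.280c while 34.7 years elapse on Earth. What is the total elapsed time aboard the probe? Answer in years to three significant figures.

Leg 1: 20.9 years is already measured aboard the probe.
Leg 2: 56.2 years is already measured aboard the probe.
Leg 3: 29.7 years is already measured aboard the probe.
Leg 4: γ = 1/√(1 − 0.280²) = 25/24 ≈ 1.042; τ_4 = 34.7/1.042 = 33.31 years.
Total: 20.90 + 56.20 + 29.70 + 33.31 years.

τ = 140 years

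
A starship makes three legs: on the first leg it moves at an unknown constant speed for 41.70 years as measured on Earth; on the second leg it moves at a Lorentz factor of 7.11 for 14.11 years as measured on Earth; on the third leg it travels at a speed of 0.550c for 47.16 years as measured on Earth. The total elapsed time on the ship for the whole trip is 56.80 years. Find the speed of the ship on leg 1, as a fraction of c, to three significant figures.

Leg 1: speed unknown; τ_1 = 41.70/γ_1.
Leg 2: γ = 7.11; τ_2 = 14.11/7.110 = 1.985 years.
Leg 3: γ = 1/√(1 − 0.550²) = 1/√0.6975 = 1.197; τ_3 = 47.16/1.197 = 39.39 years.
Total proper time: τ_1 + 1.985 + 39.39 = 56.80, so τ_1 = 56.80 − 41.37 = 15.43 years.
γ_1 = 41.70/15.43 = 2.703; β = √(1 − 1/γ²) = √0.8631.

β = 0.929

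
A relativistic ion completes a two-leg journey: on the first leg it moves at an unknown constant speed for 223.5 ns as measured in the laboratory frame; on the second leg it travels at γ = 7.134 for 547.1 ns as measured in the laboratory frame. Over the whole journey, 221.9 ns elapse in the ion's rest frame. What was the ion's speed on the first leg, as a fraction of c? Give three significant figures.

Leg 1: speed unknown; τ_1 = 223.5/γ_1.
Leg 2: γ = 7.134; τ_2 = 547.1/7.134 = 76.69 ns.
Total proper time: τ_1 + 76.69 = 221.9, so τ_1 = 221.9 − 76.69 = 145.2 ns.
γ_1 = 223.5/145.2 = 1.539; β = √(1 − 1/γ²) = √0.5779.

β = 0.760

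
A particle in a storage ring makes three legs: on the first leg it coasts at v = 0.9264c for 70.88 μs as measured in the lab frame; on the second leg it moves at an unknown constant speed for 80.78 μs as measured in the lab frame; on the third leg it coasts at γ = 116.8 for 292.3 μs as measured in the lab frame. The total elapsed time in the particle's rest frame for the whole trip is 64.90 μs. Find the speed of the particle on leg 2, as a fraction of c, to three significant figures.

β = 0.897

Leg 1: γ = 1/√(1 − 0.9264²) = 1/√0.1418 = 2.656; τ_1 = 70.88/2.656 = 26.69 μs.
Leg 2: speed unknown; τ_2 = 80.78/γ_2.
Leg 3: γ = 116.8; τ_3 = 292.3/116.8 = 2.503 μs.
Total proper time: 26.69 + τ_2 + 2.503 = 64.90, so τ_2 = 64.90 − 29.19 = 35.71 μs.
γ_2 = 80.78/35.71 = 2.262; β = √(1 − 1/γ²) = √0.8046.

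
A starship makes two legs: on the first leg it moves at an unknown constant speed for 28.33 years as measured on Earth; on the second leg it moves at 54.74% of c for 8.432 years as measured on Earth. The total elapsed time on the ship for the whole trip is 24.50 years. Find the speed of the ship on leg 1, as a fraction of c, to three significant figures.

Leg 1: speed unknown; τ_1 = 28.33/γ_1.
Leg 2: β = 0.5474; γ = 1/√(1 − 0.5474²) = 1/√0.7004 = 1.195; τ_2 = 8.432/1.195 = 7.056 years.
Total proper time: τ_1 + 7.056 = 24.50, so τ_1 = 24.50 − 7.056 = 17.44 years.
γ_1 = 28.33/17.44 = 1.624; β = √(1 − 1/γ²) = √0.6209.

β = 0.788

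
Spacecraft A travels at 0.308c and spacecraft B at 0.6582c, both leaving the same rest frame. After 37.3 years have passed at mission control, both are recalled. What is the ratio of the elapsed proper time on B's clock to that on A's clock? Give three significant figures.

A: γ = 1/√(1 − 0.308²) = 1/√0.9051 = 1.051. B: γ = 1/√(1 − 0.6582²) = 1/√0.5668 = 1.328.
τ_A/τ_B = γ_B/γ_A = 1.328/1.051 = 1.264, so τ_B/τ_A = 0.7913.

τ_B/τ_A = 0.791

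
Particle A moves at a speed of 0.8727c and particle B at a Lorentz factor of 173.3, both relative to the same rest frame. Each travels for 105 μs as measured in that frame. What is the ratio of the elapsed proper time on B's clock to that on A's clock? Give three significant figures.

τ_B/τ_A = 0.0118

A: γ = 1/√(1 − 0.8727²) = 1/√0.2384 = 2.048. B: γ = 173.3.
τ_A/τ_B = γ_B/γ_A = 173.3/2.048 = 84.61, so τ_B/τ_A = 0.01182.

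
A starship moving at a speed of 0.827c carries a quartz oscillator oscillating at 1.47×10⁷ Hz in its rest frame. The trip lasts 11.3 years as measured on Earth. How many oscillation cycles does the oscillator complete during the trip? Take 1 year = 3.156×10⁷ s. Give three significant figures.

γ = 1/√(1 − 0.827²) = 1/√0.3161 = 1.779
The oscillator's own cycle count is N = f × τ where τ is the proper time on the ship. τ = Δt/γ = 11.3/1.779 = 6.353 years = 2.005×10⁸ s.
N = 1.47×10⁷ × 2.005×10⁸ = 2.947×10¹⁵.

N = 2.95×10¹⁵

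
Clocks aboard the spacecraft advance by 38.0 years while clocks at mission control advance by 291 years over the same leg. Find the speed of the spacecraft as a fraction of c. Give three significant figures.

The proper time is measured aboard the spacecraft (both events occur at the spacecraft's location); Δt is measured at mission control. γ = Δt/τ = 291/38.0 = 7.658.
β = √(1 − 1/γ²) = √(1 − 0.01705) = √0.9829

β = 0.991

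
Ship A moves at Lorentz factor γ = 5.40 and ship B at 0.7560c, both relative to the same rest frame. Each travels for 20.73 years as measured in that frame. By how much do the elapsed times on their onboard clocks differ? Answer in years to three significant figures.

A: γ = 5.40; τ_A = 20.73/5.400 = 3.839 years.
B: γ = 1/√(1 − 0.7560²) = 1/√0.4285 = 1.528; τ_B = 20.73/1.528 = 13.57 years.

|τ_A − τ_B| = 9.73 years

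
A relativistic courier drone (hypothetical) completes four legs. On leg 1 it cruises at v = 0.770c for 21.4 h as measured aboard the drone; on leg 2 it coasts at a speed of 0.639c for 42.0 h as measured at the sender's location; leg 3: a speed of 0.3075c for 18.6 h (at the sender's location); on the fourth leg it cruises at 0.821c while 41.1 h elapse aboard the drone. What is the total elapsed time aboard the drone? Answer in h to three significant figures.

τ = 113 h

Leg 1: 21.4 h is already measured aboard the drone.
Leg 2: γ = 1/√(1 − 0.639²) = 1/√0.5917 = 1.300; τ_2 = 42.0/1.300 = 32.31 h.
Leg 3: γ = 1/√(1 − 0.3075²) = 1/√0.9054 = 1.051; τ_3 = 18.6/1.051 = 17.70 h.
Leg 4: 41.1 h is already measured aboard the drone.
Total: 21.40 + 32.31 + 17.70 + 41.10 h.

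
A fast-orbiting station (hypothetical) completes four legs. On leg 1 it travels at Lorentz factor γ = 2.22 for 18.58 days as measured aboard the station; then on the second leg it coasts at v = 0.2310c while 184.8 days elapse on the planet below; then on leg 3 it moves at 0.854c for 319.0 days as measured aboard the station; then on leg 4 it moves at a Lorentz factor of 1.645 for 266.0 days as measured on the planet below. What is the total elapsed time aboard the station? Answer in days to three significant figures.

Leg 1: 18.58 days is already measured aboard the station.
Leg 2: γ = 1/√(1 − 0.2310²) = 1/√0.9466 = 1.028; τ_2 = 184.8/1.028 = 179.8 days.
Leg 3: 319.0 days is already measured aboard the station.
Leg 4: γ = 1.645; τ_4 = 266.0/1.645 = 161.7 days.
Total: 18.58 + 179.8 + 319.0 + 161.7 days.

τ = 679 days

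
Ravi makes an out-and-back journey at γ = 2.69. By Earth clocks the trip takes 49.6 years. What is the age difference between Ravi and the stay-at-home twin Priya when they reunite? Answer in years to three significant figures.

γ = 2.69
Ravi's elapsed proper time: τ = 49.6/2.690 = 18.44 years.
Age gap = Δt − τ = 49.6 − 18.44 years.

Δt − τ = 31.2 years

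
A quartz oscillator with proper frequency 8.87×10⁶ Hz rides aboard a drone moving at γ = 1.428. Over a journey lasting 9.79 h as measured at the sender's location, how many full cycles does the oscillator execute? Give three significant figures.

N = 2.19×10¹¹

γ = 1.428
The oscillator's own cycle count is N = f × τ where τ is the proper time aboard the drone. τ = Δt/γ = 9.79/1.428 = 6.856 h = 2.468×10⁴ s.
N = 8.87×10⁶ × 2.468×10⁴ = 2.189×10¹¹.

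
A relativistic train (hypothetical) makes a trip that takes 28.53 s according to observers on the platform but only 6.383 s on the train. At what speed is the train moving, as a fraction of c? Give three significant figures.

The proper time is measured on the train (both events occur at the train's location); Δt is measured on the platform. γ = Δt/τ = 28.53/6.383 = 4.470.
β = √(1 − 1/γ²) = √(1 − 0.05005) = √0.9499

v = 0.975c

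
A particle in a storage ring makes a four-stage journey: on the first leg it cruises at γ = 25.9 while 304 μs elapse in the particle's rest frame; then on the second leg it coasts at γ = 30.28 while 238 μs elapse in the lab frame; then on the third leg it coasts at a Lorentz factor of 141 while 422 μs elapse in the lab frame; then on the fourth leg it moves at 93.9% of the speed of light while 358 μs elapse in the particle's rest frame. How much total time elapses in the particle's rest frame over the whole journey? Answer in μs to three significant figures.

τ = 673 μs

Leg 1: 304 μs is already measured in the particle's rest frame.
Leg 2: γ = 30.28; τ_2 = 238/30.28 = 7.860 μs.
Leg 3: γ = 141; τ_3 = 422/141.0 = 2.993 μs.
Leg 4: 358 μs is already measured in the particle's rest frame.
Total: 304.0 + 7.860 + 2.993 + 358.0 μs.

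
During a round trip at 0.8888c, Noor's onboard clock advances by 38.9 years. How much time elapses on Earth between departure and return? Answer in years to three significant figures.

γ = 1/√(1 − 0.8888²) = 1/√0.2100 = 2.182
Earth-frame duration is the dilated interval: Δt = γτ = 2.182 × 38.9 years.

Δt = 84.9 years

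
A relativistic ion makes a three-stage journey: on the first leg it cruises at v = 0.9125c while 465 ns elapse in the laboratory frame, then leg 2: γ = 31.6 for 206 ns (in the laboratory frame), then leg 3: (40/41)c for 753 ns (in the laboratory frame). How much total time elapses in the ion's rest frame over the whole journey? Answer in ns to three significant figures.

Leg 1: γ = 1/√(1 − 0.9125²) = 1/√0.1673 = 2.445; τ_1 = 465/2.445 = 190.2 ns.
Leg 2: γ = 31.6; τ_2 = 206/31.60 = 6.519 ns.
Leg 3: γ = 1/√(1 − (40/41)²) = 41/9 ≈ 4.556; τ_3 = 753/4.556 = 165.3 ns.
Total: 190.2 + 6.519 + 165.3 ns.

τ = 362 ns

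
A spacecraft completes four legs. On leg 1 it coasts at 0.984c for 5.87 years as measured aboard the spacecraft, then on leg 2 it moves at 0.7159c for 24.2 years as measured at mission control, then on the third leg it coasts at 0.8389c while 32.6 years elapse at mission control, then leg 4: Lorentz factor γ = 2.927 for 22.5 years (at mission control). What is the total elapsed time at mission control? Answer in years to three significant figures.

Δt = 112 years

Leg 1: γ = 1/√(1 − 0.984²) = 1/√0.03174 = 5.613; Δt_1 = 5.613 × 5.87 = 32.95 years.
Leg 2: 24.2 years is already measured at mission control.
Leg 3: 32.6 years is already measured at mission control.
Leg 4: 22.5 years is already measured at mission control.
Total: 32.95 + 24.20 + 32.60 + 22.50 years.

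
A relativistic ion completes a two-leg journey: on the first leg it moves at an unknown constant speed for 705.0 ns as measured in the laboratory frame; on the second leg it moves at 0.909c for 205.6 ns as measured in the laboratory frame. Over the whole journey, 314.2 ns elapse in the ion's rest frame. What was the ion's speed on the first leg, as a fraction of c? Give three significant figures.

β = 0.946

Leg 1: speed unknown; τ_1 = 705.0/γ_1.
Leg 2: γ = 1/√(1 − 0.909²) = 1/√0.1737 = 2.399; τ_2 = 205.6/2.399 = 85.69 ns.
Total proper time: τ_1 + 85.69 = 314.2, so τ_1 = 314.2 − 85.69 = 228.5 ns.
γ_1 = 705.0/228.5 = 3.085; β = √(1 − 1/γ²) = √0.8949.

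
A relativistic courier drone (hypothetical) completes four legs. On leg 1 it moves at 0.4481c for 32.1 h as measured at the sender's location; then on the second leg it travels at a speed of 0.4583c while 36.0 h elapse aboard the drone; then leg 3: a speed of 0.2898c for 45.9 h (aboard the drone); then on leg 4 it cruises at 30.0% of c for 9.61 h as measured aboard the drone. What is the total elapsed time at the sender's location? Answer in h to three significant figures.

Δt = 131 h

Leg 1: 32.1 h is already measured at the sender's location.
Leg 2: γ = 1/√(1 − 0.4583²) = 1/√0.7900 = 1.125; Δt_2 = 1.125 × 36.0 = 40.50 h.
Leg 3: γ = 1/√(1 − 0.2898²) = 1/√0.9160 = 1.045; Δt_3 = 1.045 × 45.9 = 47.96 h.
Leg 4: β = 0.300; γ = 1/√(1 − 0.300²) = 1/√0.9100 = 1.048; Δt_4 = 1.048 × 9.61 = 10.07 h.
Total: 32.10 + 40.50 + 47.96 + 10.07 h.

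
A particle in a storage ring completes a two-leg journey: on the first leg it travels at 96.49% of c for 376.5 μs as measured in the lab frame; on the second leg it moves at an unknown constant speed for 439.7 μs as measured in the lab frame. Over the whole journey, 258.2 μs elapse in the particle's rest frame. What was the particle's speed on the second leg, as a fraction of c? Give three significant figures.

β = 0.932

Leg 1: β = 0.9649; γ = 1/√(1 − 0.9649²) = 1/√0.06897 = 3.808; τ_1 = 376.5/3.808 = 98.88 μs.
Leg 2: speed unknown; τ_2 = 439.7/γ_2.
Total proper time: 98.88 + τ_2 = 258.2, so τ_2 = 258.2 − 98.88 = 159.3 μs.
γ_2 = 439.7/159.3 = 2.760; β = √(1 − 1/γ²) = √0.8687.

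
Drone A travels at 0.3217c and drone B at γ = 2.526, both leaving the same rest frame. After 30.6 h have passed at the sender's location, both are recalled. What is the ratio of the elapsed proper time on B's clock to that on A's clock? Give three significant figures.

τ_B/τ_A = 0.418

A: γ = 1/√(1 − 0.3217²) = 1/√0.8965 = 1.056. B: γ = 2.526.
τ_A/τ_B = γ_B/γ_A = 2.526/1.056 = 2.392, so τ_B/τ_A = 0.4181.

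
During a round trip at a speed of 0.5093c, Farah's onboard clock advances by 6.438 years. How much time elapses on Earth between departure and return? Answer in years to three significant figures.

Δt = 7.48 years

γ = 1/√(1 − 0.5093²) = 1/√0.7406 = 1.162
Earth-frame duration is the dilated interval: Δt = γτ = 1.162 × 6.438 years.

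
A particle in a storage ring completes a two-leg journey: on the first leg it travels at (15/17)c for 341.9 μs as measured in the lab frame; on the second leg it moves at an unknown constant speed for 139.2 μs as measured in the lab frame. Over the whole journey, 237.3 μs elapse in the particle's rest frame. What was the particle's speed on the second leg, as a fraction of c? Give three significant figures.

Leg 1: γ = 1/√(1 − (15/17)²) = 17/8 = 2.125; τ_1 = 341.9/2.125 = 160.9 μs.
Leg 2: speed unknown; τ_2 = 139.2/γ_2.
Total proper time: 160.9 + τ_2 = 237.3, so τ_2 = 237.3 − 160.9 = 76.41 μs.
γ_2 = 139.2/76.41 = 1.822; β = √(1 − 1/γ²) = √0.6987.

β = 0.836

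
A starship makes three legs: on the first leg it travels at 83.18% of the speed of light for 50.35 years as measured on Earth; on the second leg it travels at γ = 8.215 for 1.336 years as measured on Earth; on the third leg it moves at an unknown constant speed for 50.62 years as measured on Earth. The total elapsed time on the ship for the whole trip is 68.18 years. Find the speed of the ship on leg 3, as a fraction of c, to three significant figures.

Leg 1: β = 0.8318; γ = 1/√(1 − 0.8318²) = 1/√0.3081 = 1.802; τ_1 = 50.35/1.802 = 27.95 years.
Leg 2: γ = 8.215; τ_2 = 1.336/8.215 = 0.1626 years.
Leg 3: speed unknown; τ_3 = 50.62/γ_3.
Total proper time: 27.95 + 0.1626 + τ_3 = 68.18, so τ_3 = 68.18 − 28.11 = 40.07 years.
γ_3 = 50.62/40.07 = 1.263; β = √(1 − 1/γ²) = √0.3734.

β = 0.611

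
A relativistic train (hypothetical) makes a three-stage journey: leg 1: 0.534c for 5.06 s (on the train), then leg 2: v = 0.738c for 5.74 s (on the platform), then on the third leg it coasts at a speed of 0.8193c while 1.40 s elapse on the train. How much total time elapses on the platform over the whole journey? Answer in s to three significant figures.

Δt = 14.2 s

Leg 1: γ = 1/√(1 − 0.534²) = 1/√0.7148 = 1.183; Δt_1 = 1.183 × 5.06 = 5.985 s.
Leg 2: 5.74 s is already measured on the platform.
Leg 3: γ = 1/√(1 − 0.8193²) = 1/√0.3287 = 1.744; Δt_3 = 1.744 × 1.40 = 2.442 s.
Total: 5.985 + 5.740 + 2.442 s.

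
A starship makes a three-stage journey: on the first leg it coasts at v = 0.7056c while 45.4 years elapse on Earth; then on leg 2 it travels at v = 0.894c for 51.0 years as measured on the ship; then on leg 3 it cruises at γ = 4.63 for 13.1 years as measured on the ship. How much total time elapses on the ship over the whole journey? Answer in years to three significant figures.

Leg 1: γ = 1/√(1 − 0.7056²) = 1/√0.5021 = 1.411; τ_1 = 45.4/1.411 = 32.17 years.
Leg 2: 51.0 years is already measured on the ship.
Leg 3: 13.1 years is already measured on the ship.
Total: 32.17 + 51.00 + 13.10 years.

τ = 96.3 years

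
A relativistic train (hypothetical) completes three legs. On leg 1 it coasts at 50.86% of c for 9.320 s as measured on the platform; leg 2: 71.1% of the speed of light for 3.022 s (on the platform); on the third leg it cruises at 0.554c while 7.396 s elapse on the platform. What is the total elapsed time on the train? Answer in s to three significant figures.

Leg 1: β = 0.5086; γ = 1/√(1 − 0.5086²) = 1/√0.7413 = 1.161; τ_1 = 9.320/1.161 = 8.025 s.
Leg 2: β = 0.711; γ = 1/√(1 − 0.711²) = 1/√0.4945 = 1.422; τ_2 = 3.022/1.422 = 2.125 s.
Leg 3: γ = 1/√(1 − 0.554²) = 1/√0.6931 = 1.201; τ_3 = 7.396/1.201 = 6.157 s.
Total: 8.025 + 2.125 + 6.157 s.

τ = 16.3 s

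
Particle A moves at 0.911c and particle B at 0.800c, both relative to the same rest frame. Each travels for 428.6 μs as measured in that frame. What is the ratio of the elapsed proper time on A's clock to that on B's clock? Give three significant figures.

τ_A/τ_B = 0.687

A: γ = 1/√(1 − 0.911²) = 1/√0.1701 = 2.425. B: γ = 1/√(1 − 0.800²) = 5/3 ≈ 1.667.
τ_A/τ_B = γ_B/γ_A = 1.667/2.425 = 0.6873, so τ_A/τ_B = 0.6873.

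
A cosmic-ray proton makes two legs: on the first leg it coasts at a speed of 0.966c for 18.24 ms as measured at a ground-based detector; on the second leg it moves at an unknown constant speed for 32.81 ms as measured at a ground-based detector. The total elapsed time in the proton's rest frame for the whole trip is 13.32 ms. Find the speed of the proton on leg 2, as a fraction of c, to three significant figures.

Leg 1: γ = 1/√(1 − 0.966²) = 1/√0.06684 = 3.868; τ_1 = 18.24/3.868 = 4.716 ms.
Leg 2: speed unknown; τ_2 = 32.81/γ_2.
Total proper time: 4.716 + τ_2 = 13.32, so τ_2 = 13.32 − 4.716 = 8.604 ms.
γ_2 = 32.81/8.604 = 3.813; β = √(1 − 1/γ²) = √0.9312.

β = 0.965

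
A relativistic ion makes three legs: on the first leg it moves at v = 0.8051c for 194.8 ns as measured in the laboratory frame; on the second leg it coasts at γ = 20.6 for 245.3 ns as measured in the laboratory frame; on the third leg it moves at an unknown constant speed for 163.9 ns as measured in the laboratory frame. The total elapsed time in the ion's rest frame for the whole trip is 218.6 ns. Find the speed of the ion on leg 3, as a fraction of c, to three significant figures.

Leg 1: γ = 1/√(1 − 0.8051²) = 1/√0.3518 = 1.686; τ_1 = 194.8/1.686 = 115.5 ns.
Leg 2: γ = 20.6; τ_2 = 245.3/20.60 = 11.91 ns.
Leg 3: speed unknown; τ_3 = 163.9/γ_3.
Total proper time: 115.5 + 11.91 + τ_3 = 218.6, so τ_3 = 218.6 − 127.5 = 91.15 ns.
γ_3 = 163.9/91.15 = 1.798; β = √(1 − 1/γ²) = √0.6907.

β = 0.831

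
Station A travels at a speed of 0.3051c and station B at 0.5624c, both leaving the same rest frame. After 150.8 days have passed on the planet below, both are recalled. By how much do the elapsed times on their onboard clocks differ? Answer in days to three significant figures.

|τ_A − τ_B| = 18.9 days

A: γ = 1/√(1 − 0.3051²) = 1/√0.9069 = 1.050; τ_A = 150.8/1.050 = 143.6 days.
B: γ = 1/√(1 − 0.5624²) = 1/√0.6837 = 1.209; τ_B = 150.8/1.209 = 124.7 days.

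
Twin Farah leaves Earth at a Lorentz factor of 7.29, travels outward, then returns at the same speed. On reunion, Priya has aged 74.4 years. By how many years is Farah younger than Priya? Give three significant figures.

Δt − τ = 64.2 years

γ = 7.29
Farah's elapsed proper time: τ = 74.4/7.290 = 10.21 years.
Age gap = Δt − τ = 74.4 − 10.21 years.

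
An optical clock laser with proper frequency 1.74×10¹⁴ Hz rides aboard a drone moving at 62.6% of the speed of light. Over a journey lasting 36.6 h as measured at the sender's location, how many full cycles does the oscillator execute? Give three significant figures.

β = 0.626; γ = 1/√(1 − 0.626²) = 1/√0.6081 = 1.282
The oscillator's own cycle count is N = f × τ where τ is the proper time aboard the drone. τ = Δt/γ = 36.6/1.282 = 28.54 h = 1.027×10⁵ s.
N = 1.74×10¹⁴ × 1.027×10⁵ = 1.788×10¹⁹.

N = 1.79×10¹⁹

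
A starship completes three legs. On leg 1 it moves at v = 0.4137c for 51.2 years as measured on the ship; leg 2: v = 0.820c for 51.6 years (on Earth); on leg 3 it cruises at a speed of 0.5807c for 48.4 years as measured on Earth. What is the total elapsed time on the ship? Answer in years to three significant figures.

Leg 1: 51.2 years is already measured on the ship.
Leg 2: γ = 1/√(1 − 0.820²) = 1/√0.3276 = 1.747; τ_2 = 51.6/1.747 = 29.53 years.
Leg 3: γ = 1/√(1 − 0.5807²) = 1/√0.6628 = 1.228; τ_3 = 48.4/1.228 = 39.40 years.
Total: 51.20 + 29.53 + 39.40 years.

τ = 120 years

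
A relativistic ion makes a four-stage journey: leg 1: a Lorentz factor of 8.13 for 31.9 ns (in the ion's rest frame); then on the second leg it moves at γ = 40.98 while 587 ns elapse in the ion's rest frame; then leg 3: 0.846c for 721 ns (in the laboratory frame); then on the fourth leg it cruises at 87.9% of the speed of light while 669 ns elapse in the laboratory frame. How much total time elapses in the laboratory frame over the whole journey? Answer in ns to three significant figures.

Δt = 2.57×10⁴ ns

Leg 1: γ = 8.13; Δt_1 = 8.130 × 31.9 = 259.3 ns.
Leg 2: γ = 40.98; Δt_2 = 40.98 × 587 = 2.406×10⁴ ns.
Leg 3: 721 ns is already measured in the laboratory frame.
Leg 4: 669 ns is already measured in the laboratory frame.
Total: 259.3 + 2.406×10⁴ + 721.0 + 669.0 ns.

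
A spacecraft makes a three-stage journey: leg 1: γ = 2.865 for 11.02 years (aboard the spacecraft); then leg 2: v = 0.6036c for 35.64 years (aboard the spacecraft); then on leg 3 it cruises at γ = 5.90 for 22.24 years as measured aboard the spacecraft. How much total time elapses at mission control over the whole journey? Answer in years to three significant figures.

Δt = 207 years

Leg 1: γ = 2.865; Δt_1 = 2.865 × 11.02 = 31.57 years.
Leg 2: γ = 1/√(1 − 0.6036²) = 1/√0.6357 = 1.254; Δt_2 = 1.254 × 35.64 = 44.70 years.
Leg 3: γ = 5.90; Δt_3 = 5.900 × 22.24 = 131.2 years.
Total: 31.57 + 44.70 + 131.2 years.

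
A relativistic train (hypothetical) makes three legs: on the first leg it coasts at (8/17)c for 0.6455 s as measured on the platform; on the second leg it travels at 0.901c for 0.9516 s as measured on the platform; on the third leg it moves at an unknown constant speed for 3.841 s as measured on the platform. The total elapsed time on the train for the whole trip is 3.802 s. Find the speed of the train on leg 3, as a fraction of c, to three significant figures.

β = 0.679

Leg 1: γ = 1/√(1 − (8/17)²) = 17/15 ≈ 1.133; τ_1 = 0.6455/1.133 = 0.5696 s.
Leg 2: γ = 1/√(1 − 0.901²) = 1/√0.1882 = 2.305; τ_2 = 0.9516/2.305 = 0.4128 s.
Leg 3: speed unknown; τ_3 = 3.841/γ_3.
Total proper time: 0.5696 + 0.4128 + τ_3 = 3.802, so τ_3 = 3.802 − 0.9824 = 2.820 s.
γ_3 = 3.841/2.820 = 1.362; β = √(1 − 1/γ²) = √0.4611.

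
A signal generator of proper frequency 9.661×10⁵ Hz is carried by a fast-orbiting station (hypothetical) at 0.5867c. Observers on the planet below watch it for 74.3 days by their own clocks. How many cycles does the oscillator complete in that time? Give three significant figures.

N = 5.02×10¹²

γ = 1/√(1 − 0.5867²) = 1/√0.6558 = 1.235
During 74.3 days of lab time, the oscillator's proper time advances by τ = Δt/γ = 74.3/1.235 = 60.17 days = 5.199×10⁶ s.
N = f × τ = 9.661×10⁵ × 5.199×10⁶ = 5.022×10¹².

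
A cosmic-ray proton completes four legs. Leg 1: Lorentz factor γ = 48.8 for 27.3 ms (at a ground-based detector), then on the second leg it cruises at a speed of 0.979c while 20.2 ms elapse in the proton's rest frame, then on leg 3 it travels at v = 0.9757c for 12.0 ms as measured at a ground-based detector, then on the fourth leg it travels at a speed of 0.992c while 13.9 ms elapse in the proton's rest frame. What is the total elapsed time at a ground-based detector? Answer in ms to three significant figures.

Δt = 248 ms

Leg 1: 27.3 ms is already measured at a ground-based detector.
Leg 2: γ = 1/√(1 − 0.979²) = 1/√0.04156 = 4.905; Δt_2 = 4.905 × 20.2 = 99.09 ms.
Leg 3: 12.0 ms is already measured at a ground-based detector.
Leg 4: γ = 1/√(1 − 0.992²) = 1/√0.01594 = 7.922; Δt_4 = 7.922 × 13.9 = 110.1 ms.
Total: 27.30 + 99.09 + 12.00 + 110.1 ms.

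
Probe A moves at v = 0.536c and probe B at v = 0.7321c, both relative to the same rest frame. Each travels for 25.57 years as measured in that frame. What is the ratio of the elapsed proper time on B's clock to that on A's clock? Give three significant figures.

A: γ = 1/√(1 − 0.536²) = 1/√0.7127 = 1.185. B: γ = 1/√(1 − 0.7321²) = 1/√0.4640 = 1.468.
τ_A/τ_B = γ_B/γ_A = 1.468/1.185 = 1.239, so τ_B/τ_A = 0.8069.

τ_B/τ_A = 0.807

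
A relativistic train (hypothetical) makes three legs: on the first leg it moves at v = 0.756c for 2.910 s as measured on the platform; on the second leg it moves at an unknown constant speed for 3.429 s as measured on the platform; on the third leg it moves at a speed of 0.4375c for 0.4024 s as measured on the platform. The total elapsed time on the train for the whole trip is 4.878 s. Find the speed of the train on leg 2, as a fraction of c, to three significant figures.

Leg 1: γ = 1/√(1 − 0.756²) = 1/√0.4285 = 1.528; τ_1 = 2.910/1.528 = 1.905 s.
Leg 2: speed unknown; τ_2 = 3.429/γ_2.
Leg 3: γ = 1/√(1 − 0.4375²) = 1/√0.8086 = 1.112; τ_3 = 0.4024/1.112 = 0.3618 s.
Total proper time: 1.905 + τ_2 + 0.3618 = 4.878, so τ_2 = 4.878 − 2.267 = 2.611 s.
γ_2 = 3.429/2.611 = 1.313; β = √(1 − 1/γ²) = √0.4200.

β = 0.648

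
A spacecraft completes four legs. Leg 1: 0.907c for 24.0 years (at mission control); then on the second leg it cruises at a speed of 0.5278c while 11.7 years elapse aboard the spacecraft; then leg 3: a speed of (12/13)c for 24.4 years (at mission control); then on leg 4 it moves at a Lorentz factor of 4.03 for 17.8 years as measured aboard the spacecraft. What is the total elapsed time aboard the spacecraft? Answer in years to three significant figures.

Leg 1: γ = 1/√(1 − 0.907²) = 1/√0.1774 = 2.375; τ_1 = 24.0/2.375 = 10.11 years.
Leg 2: 11.7 years is already measured aboard the spacecraft.
Leg 3: γ = 1/√(1 − (12/13)²) = 13/5 = 2.600; τ_3 = 24.4/2.600 = 9.385 years.
Leg 4: 17.8 years is already measured aboard the spacecraft.
Total: 10.11 + 11.70 + 9.385 + 17.80 years.

τ = 49.0 years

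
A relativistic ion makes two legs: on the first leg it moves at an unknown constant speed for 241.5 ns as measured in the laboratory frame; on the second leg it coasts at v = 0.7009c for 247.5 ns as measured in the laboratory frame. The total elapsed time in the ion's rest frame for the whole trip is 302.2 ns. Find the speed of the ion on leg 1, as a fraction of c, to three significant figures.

β = 0.854

Leg 1: speed unknown; τ_1 = 241.5/γ_1.
Leg 2: γ = 1/√(1 − 0.7009²) = 1/√0.5087 = 1.402; τ_2 = 247.5/1.402 = 176.5 ns.
Total proper time: τ_1 + 176.5 = 302.2, so τ_1 = 302.2 − 176.5 = 125.7 ns.
γ_1 = 241.5/125.7 = 1.922; β = √(1 − 1/γ²) = √0.7292.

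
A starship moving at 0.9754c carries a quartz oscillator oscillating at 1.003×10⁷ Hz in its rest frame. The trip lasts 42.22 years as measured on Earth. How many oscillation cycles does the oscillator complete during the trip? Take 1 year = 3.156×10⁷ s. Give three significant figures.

N = 2.95×10¹⁵

γ = 1/√(1 − 0.9754²) = 1/√0.04859 = 4.536
The oscillator's own cycle count is N = f × τ where τ is the proper time on the ship. τ = Δt/γ = 42.22/4.536 = 9.307 years = 2.937×10⁸ s.
N = 1.003×10⁷ × 2.937×10⁸ = 2.946×10¹⁵.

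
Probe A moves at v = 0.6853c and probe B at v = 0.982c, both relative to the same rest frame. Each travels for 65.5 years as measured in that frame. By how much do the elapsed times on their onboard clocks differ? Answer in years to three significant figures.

|τ_A − τ_B| = 35.3 years

A: γ = 1/√(1 − 0.6853²) = 1/√0.5304 = 1.373; τ_A = 65.5/1.373 = 47.70 years.
B: γ = 1/√(1 − 0.982²) = 1/√0.03568 = 5.294; τ_B = 65.5/5.294 = 12.37 years.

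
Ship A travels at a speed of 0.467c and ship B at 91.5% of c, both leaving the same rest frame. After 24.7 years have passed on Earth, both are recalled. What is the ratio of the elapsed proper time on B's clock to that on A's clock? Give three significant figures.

τ_B/τ_A = 0.456

A: γ = 1/√(1 − 0.467²) = 1/√0.7819 = 1.131. B: β = 0.915; γ = 1/√(1 − 0.915²) = 1/√0.1628 = 2.479.
τ_A/τ_B = γ_B/γ_A = 2.479/1.131 = 2.192, so τ_B/τ_A = 0.4563.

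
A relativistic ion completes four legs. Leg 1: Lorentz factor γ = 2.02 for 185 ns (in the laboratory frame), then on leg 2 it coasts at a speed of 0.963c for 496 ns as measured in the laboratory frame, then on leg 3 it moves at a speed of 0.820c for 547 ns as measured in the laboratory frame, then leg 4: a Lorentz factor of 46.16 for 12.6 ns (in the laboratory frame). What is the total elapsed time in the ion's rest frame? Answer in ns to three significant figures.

τ = 539 ns

Leg 1: γ = 2.02; τ_1 = 185/2.020 = 91.58 ns.
Leg 2: γ = 1/√(1 − 0.963²) = 1/√0.07263 = 3.711; τ_2 = 496/3.711 = 133.7 ns.
Leg 3: γ = 1/√(1 − 0.820²) = 1/√0.3276 = 1.747; τ_3 = 547/1.747 = 313.1 ns.
Leg 4: γ = 46.16; τ_4 = 12.6/46.16 = 0.2730 ns.
Total: 91.58 + 133.7 + 313.1 + 0.2730 ns.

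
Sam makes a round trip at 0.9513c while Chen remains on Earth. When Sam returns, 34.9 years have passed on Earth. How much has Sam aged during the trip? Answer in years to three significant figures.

τ = 10.8 years

γ = 1/√(1 − 0.9513²) = 1/√0.09503 = 3.244
Sam's clock measures proper time along the trip: τ = Δt/γ = 34.9/3.244 years.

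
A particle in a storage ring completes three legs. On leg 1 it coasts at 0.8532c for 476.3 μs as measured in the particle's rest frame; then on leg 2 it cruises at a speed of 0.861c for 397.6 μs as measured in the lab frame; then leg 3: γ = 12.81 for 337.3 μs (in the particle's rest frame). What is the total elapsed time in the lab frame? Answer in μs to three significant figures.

Δt = 5630 μs

Leg 1: γ = 1/√(1 − 0.8532²) = 1/√0.2720 = 1.917; Δt_1 = 1.917 × 476.3 = 913.2 μs.
Leg 2: 397.6 μs is already measured in the lab frame.
Leg 3: γ = 12.81; Δt_3 = 12.81 × 337.3 = 4321 μs.
Total: 913.2 + 397.6 + 4321 μs.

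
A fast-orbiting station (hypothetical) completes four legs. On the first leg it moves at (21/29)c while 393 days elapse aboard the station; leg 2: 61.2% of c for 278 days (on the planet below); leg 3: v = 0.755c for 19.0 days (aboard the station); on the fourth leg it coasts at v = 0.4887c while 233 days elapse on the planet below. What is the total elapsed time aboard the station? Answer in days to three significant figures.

Leg 1: 393 days is already measured aboard the station.
Leg 2: β = 0.612; γ = 1/√(1 − 0.612²) = 1/√0.6255 = 1.264; τ_2 = 278/1.264 = 219.9 days.
Leg 3: 19.0 days is already measured aboard the station.
Leg 4: γ = 1/√(1 − 0.4887²) = 1/√0.7612 = 1.146; τ_4 = 233/1.146 = 203.3 days.
Total: 393.0 + 219.9 + 19.00 + 203.3 days.

τ = 835 days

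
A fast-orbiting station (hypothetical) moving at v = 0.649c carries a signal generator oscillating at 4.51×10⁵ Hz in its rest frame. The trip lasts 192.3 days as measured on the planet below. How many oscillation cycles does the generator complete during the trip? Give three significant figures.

N = 5.70×10¹²

γ = 1/√(1 − 0.649²) = 1/√0.5788 = 1.314
The oscillator's own cycle count is N = f × τ where τ is the proper time aboard the station. τ = Δt/γ = 192.3/1.314 = 146.3 days = 1.264×10⁷ s.
N = 4.51×10⁵ × 1.264×10⁷ = 5.701×10¹².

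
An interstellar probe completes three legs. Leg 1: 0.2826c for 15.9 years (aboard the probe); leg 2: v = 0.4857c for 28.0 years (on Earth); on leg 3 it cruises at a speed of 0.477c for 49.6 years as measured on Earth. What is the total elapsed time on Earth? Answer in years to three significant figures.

Leg 1: γ = 1/√(1 − 0.2826²) = 1/√0.9201 = 1.042; Δt_1 = 1.042 × 15.9 = 16.58 years.
Leg 2: 28.0 years is already measured on Earth.
Leg 3: 49.6 years is already measured on Earth.
Total: 16.58 + 28.00 + 49.60 years.

Δt = 94.2 years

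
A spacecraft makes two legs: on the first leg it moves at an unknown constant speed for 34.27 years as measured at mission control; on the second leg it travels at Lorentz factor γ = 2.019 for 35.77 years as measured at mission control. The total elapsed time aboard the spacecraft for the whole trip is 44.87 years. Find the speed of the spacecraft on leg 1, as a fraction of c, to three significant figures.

β = 0.610

Leg 1: speed unknown; τ_1 = 34.27/γ_1.
Leg 2: γ = 2.019; τ_2 = 35.77/2.019 = 17.72 years.
Total proper time: τ_1 + 17.72 = 44.87, so τ_1 = 44.87 − 17.72 = 27.15 years.
γ_1 = 34.27/27.15 = 1.262; β = √(1 − 1/γ²) = √0.3722.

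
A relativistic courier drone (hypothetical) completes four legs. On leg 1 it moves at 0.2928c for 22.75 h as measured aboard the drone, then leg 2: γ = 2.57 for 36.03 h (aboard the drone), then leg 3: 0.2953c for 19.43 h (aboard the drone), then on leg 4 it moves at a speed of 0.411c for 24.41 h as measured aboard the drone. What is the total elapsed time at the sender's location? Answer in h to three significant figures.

Δt = 164 h

Leg 1: γ = 1/√(1 − 0.2928²) = 1/√0.9143 = 1.046; Δt_1 = 1.046 × 22.75 = 23.79 h.
Leg 2: γ = 2.57; Δt_2 = 2.570 × 36.03 = 92.60 h.
Leg 3: γ = 1/√(1 − 0.2953²) = 1/√0.9128 = 1.047; Δt_3 = 1.047 × 19.43 = 20.34 h.
Leg 4: γ = 1/√(1 − 0.411²) = 1/√0.8311 = 1.097; Δt_4 = 1.097 × 24.41 = 26.78 h.
Total: 23.79 + 92.60 + 20.34 + 26.78 h.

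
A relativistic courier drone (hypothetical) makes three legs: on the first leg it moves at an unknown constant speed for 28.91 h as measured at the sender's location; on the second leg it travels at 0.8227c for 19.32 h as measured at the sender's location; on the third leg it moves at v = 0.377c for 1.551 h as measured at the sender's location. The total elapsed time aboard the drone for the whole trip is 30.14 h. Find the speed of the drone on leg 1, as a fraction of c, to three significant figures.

β = 0.790

Leg 1: speed unknown; τ_1 = 28.91/γ_1.
Leg 2: γ = 1/√(1 − 0.8227²) = 1/√0.3232 = 1.759; τ_2 = 19.32/1.759 = 10.98 h.
Leg 3: γ = 1/√(1 − 0.377²) = 1/√0.8579 = 1.080; τ_3 = 1.551/1.080 = 1.437 h.
Total proper time: τ_1 + 10.98 + 1.437 = 30.14, so τ_1 = 30.14 − 12.42 = 17.72 h.
γ_1 = 28.91/17.72 = 1.631; β = √(1 − 1/γ²) = √0.6243.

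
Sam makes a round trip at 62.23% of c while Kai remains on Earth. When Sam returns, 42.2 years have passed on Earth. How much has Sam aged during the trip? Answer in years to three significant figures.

τ = 33.0 years

β = 0.6223; γ = 1/√(1 − 0.6223²) = 1/√0.6127 = 1.278
Sam's clock measures proper time along the trip: τ = Δt/γ = 42.2/1.278 years.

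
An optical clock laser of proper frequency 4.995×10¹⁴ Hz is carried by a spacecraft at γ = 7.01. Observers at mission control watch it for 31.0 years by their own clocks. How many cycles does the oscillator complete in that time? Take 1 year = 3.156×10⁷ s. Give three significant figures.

N = 6.97×10²²

γ = 7.01
During 31.0 years of lab time, the oscillator's proper time advances by τ = Δt/γ = 31.0/7.010 = 4.422 years = 1.396×10⁸ s.
N = f × τ = 4.995×10¹⁴ × 1.396×10⁸ = 6.971×10²².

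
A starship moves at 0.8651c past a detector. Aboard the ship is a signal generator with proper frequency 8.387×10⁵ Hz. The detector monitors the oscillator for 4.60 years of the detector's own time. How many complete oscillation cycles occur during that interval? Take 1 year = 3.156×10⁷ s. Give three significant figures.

N = 6.11×10¹³

γ = 1/√(1 − 0.8651²) = 1/√0.2516 = 1.994
During 4.60 years of lab time, the oscillator's proper time advances by τ = Δt/γ = 4.60/1.994 = 2.307 years = 7.282×10⁷ s.
N = f × τ = 8.387×10⁵ × 7.282×10⁷ = 6.107×10¹³.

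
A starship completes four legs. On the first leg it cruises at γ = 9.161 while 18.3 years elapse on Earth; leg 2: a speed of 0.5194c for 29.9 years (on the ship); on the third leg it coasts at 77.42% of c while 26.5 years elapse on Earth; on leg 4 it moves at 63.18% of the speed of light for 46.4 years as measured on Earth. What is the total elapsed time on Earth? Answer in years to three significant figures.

Leg 1: 18.3 years is already measured on Earth.
Leg 2: γ = 1/√(1 − 0.5194²) = 1/√0.7302 = 1.170; Δt_2 = 1.170 × 29.9 = 34.99 years.
Leg 3: 26.5 years is already measured on Earth.
Leg 4: 46.4 years is already measured on Earth.
Total: 18.30 + 34.99 + 26.50 + 46.40 years.

Δt = 126 years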